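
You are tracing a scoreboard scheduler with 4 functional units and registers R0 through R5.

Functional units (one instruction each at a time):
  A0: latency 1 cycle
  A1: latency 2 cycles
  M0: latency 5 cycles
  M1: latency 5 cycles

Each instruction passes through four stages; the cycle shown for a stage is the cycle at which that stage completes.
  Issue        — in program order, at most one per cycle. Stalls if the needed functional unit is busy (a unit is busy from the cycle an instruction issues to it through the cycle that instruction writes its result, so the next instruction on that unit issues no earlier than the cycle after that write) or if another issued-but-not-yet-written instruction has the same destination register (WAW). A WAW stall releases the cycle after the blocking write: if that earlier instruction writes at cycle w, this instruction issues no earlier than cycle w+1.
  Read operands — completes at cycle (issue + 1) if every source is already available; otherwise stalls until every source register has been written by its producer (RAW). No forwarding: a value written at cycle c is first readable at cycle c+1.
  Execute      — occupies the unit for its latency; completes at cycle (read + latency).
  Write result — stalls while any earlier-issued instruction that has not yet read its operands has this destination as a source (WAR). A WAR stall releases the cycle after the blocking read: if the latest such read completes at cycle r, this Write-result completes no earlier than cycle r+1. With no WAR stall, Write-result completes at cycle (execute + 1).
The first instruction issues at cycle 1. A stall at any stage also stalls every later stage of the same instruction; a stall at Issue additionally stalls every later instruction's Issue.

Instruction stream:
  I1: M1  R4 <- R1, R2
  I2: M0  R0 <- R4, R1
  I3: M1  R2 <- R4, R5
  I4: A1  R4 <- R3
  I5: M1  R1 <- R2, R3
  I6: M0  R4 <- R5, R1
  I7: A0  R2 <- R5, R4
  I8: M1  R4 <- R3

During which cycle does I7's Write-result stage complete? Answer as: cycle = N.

cycle = 34

I1 -> (1, 2, 7, 8)
I2 -> (2, 9, 14, 15)  // RAW R4: wait I1 write@8
I3 -> (9, 10, 15, 16)  // struct: M1 busy until I1 writes@8
I4 -> (10, 11, 13, 14)
I5 -> (17, 18, 23, 24)  // struct: M1 busy until I3 writes@16
I6 -> (18, 25, 30, 31)  // RAW R1: wait I5 write@24
I7 -> (19, 32, 33, 34)  // RAW R4: wait I6 write@31
I8 -> (32, 33, 38, 39)  // WAW R4: wait I6 write@31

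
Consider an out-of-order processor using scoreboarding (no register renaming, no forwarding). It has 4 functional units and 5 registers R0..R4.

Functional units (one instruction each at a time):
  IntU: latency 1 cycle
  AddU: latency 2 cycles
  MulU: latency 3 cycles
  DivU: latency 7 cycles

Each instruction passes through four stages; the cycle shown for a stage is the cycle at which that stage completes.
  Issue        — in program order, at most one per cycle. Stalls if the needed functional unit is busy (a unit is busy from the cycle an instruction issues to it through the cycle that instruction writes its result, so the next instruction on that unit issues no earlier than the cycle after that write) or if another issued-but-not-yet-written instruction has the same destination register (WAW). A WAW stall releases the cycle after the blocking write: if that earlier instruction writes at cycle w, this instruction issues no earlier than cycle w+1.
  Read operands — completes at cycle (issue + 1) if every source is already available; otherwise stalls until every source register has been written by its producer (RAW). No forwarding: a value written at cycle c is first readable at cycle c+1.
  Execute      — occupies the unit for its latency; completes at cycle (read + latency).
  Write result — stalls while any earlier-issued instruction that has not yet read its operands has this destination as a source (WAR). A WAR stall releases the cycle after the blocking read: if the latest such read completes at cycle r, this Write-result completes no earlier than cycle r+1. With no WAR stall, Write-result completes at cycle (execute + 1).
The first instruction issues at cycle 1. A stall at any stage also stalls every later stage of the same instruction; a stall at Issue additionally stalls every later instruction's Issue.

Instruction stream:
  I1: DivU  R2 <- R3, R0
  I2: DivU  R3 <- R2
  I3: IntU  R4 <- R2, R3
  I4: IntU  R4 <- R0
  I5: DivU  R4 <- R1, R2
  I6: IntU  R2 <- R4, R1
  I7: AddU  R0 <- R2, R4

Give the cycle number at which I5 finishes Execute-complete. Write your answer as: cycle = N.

  I1 | 1 | 2 | 9 | 10
  I2 | 11 | 12 | 19 | 20   struct: DivU busy until I1 writes@10
  I3 | 12 | 21 | 22 | 23   RAW R3: wait I2 write@20
  I4 | 24 | 25 | 26 | 27   struct: IntU busy until I3 writes@23
  I5 | 28 | 29 | 36 | 37   WAW R4: wait I4 write@27
  I6 | 29 | 38 | 39 | 40   RAW R4: wait I5 write@37
  I7 | 30 | 41 | 43 | 44   RAW R2: wait I6 write@40

cycle = 36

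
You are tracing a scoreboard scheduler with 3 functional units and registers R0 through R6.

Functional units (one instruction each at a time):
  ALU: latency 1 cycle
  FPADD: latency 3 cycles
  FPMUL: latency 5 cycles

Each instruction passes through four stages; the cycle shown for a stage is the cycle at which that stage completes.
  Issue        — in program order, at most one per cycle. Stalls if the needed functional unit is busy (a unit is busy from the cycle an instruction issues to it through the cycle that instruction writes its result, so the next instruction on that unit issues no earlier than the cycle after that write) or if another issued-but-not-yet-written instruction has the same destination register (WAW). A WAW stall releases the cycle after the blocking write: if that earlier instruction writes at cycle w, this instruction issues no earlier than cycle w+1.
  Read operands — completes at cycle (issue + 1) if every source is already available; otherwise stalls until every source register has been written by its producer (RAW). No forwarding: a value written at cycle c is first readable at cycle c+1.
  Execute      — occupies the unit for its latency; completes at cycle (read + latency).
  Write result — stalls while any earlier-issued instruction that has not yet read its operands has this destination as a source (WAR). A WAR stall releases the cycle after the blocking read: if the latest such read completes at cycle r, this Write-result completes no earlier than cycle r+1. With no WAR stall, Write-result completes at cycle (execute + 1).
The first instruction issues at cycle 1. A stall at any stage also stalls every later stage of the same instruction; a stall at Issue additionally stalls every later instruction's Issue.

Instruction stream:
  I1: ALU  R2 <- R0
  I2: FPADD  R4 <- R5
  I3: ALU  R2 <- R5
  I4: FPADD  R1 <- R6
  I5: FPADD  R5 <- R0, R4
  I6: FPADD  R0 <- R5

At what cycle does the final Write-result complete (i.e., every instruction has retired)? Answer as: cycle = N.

cycle = 25

c1: I1 dispatched to ALU
c2: I1 operands ready; I2 dispatched to FPADD
c3: I1 complete; I2 operands ready
c4: R2←I1
c5: I3 dispatched to ALU
c6: I2 complete; I3 operands ready
c7: R4←I2; I3 complete
c8: R2←I3; I4 dispatched to FPADD
c9: I4 operands ready
c12: I4 complete
c13: R1←I4
c14: I5 dispatched to FPADD
c15: I5 operands ready
c18: I5 complete
c19: R5←I5
c20: I6 dispatched to FPADD
c21: I6 operands ready
c24: I6 complete
c25: R0←I6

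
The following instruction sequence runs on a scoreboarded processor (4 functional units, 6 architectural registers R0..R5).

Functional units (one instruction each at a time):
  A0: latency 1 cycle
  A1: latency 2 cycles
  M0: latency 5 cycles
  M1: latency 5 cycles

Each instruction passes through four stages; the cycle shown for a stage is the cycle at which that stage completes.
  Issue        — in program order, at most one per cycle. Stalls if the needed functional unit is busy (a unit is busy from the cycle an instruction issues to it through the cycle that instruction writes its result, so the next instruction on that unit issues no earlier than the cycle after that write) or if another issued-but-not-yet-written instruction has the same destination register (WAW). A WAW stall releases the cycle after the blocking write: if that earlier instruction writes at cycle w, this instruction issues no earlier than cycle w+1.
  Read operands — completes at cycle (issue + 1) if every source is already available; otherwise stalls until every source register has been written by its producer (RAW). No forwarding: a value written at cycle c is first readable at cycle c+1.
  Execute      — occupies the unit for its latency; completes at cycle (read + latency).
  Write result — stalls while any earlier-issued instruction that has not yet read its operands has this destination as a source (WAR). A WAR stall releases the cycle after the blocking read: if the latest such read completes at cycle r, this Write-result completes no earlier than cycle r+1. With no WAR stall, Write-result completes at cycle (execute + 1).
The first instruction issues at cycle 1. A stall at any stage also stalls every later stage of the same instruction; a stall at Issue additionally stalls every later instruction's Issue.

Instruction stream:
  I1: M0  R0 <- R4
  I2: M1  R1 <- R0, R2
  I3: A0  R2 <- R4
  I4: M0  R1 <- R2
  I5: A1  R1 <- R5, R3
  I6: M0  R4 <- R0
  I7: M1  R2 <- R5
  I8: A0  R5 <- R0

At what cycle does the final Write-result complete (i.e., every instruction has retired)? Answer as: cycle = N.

cycle = 33

[I1] 1/2/7/8
[I2] 2/9/14/15  (RAW R0: wait I1 write@8)
[I3] 3/4/5/10  (WAR R2: wait I2 read@9)
[I4] 16/17/22/23  (WAW R1: wait I2 write@15)
[I5] 24/25/27/28  (WAW R1: wait I4 write@23)
[I6] 25/26/31/32
[I7] 26/27/32/33
[I8] 27/28/29/30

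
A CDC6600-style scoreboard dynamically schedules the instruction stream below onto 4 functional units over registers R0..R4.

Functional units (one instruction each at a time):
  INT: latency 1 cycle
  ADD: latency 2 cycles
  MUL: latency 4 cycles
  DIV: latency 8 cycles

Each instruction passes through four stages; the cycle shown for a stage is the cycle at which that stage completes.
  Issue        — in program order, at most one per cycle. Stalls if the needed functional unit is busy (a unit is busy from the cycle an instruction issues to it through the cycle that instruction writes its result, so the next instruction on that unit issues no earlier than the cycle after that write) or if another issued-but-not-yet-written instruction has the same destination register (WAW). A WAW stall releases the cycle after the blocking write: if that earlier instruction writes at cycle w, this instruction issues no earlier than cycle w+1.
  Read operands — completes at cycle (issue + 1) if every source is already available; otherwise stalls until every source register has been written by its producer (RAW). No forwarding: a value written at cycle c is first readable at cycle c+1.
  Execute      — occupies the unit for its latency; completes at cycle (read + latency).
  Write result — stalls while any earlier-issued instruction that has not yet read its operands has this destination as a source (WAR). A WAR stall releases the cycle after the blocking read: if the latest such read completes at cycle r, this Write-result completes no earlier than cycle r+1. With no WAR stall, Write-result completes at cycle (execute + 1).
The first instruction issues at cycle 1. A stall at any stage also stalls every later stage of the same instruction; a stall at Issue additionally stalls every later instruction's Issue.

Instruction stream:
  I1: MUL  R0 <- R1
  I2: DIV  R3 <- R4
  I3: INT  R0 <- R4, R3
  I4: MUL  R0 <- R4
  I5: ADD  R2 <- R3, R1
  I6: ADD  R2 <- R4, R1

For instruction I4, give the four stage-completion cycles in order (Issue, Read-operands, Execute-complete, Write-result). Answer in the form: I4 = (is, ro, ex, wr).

I4 = (16, 17, 21, 22)

[I1] 1/2/6/7
[I2] 2/3/11/12
[I3] 8/13/14/15  (WAW R0: wait I1 write@7; RAW R3: wait I2 write@12)
[I4] 16/17/21/22  (WAW R0: wait I3 write@15)
[I5] 17/18/20/21
[I6] 22/23/25/26  (struct: ADD busy until I5 writes@21)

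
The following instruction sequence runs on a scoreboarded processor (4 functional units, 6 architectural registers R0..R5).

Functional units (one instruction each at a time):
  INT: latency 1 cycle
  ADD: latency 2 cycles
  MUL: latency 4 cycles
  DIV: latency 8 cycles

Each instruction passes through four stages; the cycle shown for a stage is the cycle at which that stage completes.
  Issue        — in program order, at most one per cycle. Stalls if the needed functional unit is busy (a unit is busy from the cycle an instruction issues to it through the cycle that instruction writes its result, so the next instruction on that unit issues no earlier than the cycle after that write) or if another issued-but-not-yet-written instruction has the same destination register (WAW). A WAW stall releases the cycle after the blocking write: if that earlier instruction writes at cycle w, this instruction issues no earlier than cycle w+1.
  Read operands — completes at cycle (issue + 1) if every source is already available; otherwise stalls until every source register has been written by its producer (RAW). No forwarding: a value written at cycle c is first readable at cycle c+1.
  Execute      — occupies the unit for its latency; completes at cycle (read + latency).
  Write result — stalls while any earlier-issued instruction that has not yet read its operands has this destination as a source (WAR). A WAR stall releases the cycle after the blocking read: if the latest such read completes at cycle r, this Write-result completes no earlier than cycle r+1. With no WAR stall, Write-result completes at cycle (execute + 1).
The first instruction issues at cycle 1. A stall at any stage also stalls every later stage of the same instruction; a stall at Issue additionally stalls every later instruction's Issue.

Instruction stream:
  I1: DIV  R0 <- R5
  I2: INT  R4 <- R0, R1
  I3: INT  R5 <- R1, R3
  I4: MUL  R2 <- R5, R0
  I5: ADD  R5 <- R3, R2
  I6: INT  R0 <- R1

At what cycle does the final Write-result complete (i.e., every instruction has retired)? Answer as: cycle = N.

I1: IS=1 RO=2 EX=10 WR=11
I2: IS=2 RO=12 EX=13 WR=14  [RAW R0: wait I1 write@11]
I3: IS=15 RO=16 EX=17 WR=18  [struct: INT busy until I2 writes@14]
I4: IS=16 RO=19 EX=23 WR=24  [RAW R5: wait I3 write@18]
I5: IS=19 RO=25 EX=27 WR=28  [WAW R5: wait I3 write@18; RAW R2: wait I4 write@24]
I6: IS=20 RO=21 EX=22 WR=23

cycle = 28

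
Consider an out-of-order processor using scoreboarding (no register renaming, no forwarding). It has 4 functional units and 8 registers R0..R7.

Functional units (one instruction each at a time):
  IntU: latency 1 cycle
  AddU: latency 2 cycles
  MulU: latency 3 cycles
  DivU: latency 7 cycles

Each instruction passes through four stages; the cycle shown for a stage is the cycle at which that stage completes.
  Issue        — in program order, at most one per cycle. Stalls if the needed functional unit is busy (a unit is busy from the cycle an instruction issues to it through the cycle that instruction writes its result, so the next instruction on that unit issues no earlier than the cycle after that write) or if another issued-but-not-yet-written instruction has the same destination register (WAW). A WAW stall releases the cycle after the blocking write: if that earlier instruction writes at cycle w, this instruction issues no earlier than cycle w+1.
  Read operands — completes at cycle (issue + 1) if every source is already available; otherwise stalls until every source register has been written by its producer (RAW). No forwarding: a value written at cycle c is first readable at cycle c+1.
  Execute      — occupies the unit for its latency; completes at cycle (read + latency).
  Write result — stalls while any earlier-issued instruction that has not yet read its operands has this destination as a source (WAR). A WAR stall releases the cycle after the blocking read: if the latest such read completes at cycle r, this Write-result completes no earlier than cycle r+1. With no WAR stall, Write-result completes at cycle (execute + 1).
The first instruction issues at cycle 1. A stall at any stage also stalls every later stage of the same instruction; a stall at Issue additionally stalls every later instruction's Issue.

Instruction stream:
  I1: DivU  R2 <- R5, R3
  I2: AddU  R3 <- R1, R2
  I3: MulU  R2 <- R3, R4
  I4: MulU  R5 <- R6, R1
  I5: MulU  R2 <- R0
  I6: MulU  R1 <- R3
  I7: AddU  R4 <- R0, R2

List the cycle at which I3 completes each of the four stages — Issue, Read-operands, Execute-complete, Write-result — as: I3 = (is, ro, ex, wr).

I3 = (11, 15, 18, 19)

1) issue 1, read 2, done 9, write 10
2) issue 2, read 11, done 13, write 14  <RAW R2: wait I1 write@10>
3) issue 11, read 15, done 18, write 19  <WAW R2: wait I1 write@10 / RAW R3: wait I2 write@14>
4) issue 20, read 21, done 24, write 25  <struct: MulU busy until I3 writes@19>
5) issue 26, read 27, done 30, write 31  <struct: MulU busy until I4 writes@25>
6) issue 32, read 33, done 36, write 37  <struct: MulU busy until I5 writes@31>
7) issue 33, read 34, done 36, write 37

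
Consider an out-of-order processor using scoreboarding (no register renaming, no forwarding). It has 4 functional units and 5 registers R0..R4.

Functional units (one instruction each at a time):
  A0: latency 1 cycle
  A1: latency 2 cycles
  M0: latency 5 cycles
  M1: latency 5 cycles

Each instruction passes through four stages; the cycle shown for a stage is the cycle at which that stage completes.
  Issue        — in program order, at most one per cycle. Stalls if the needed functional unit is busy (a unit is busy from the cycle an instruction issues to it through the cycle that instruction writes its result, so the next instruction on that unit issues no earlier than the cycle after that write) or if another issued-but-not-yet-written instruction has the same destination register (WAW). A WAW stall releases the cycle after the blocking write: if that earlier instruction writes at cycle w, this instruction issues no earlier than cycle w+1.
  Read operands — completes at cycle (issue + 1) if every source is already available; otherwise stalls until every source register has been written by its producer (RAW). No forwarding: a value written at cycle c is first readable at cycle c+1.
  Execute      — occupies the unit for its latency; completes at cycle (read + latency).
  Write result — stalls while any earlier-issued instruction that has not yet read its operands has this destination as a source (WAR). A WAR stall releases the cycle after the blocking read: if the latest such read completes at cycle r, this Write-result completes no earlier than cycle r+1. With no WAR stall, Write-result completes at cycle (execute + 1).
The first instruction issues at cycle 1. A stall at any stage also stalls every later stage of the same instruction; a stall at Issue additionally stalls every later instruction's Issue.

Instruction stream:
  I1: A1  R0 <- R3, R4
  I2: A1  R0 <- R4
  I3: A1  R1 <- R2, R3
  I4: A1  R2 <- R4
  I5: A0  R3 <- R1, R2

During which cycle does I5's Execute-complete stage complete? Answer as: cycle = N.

c1: I1 issues→A1
c2: I1 reads
c4: I1 exec-done
c5: I1 writes R0
c6: I2 issues→A1
c7: I2 reads
c9: I2 exec-done
c10: I2 writes R0
c11: I3 issues→A1
c12: I3 reads
c14: I3 exec-done
c15: I3 writes R1
c16: I4 issues→A1
c17: I4 reads · I5 issues→A0
c19: I4 exec-done
c20: I4 writes R2
c21: I5 reads
c22: I5 exec-done
c23: I5 writes R3

cycle = 22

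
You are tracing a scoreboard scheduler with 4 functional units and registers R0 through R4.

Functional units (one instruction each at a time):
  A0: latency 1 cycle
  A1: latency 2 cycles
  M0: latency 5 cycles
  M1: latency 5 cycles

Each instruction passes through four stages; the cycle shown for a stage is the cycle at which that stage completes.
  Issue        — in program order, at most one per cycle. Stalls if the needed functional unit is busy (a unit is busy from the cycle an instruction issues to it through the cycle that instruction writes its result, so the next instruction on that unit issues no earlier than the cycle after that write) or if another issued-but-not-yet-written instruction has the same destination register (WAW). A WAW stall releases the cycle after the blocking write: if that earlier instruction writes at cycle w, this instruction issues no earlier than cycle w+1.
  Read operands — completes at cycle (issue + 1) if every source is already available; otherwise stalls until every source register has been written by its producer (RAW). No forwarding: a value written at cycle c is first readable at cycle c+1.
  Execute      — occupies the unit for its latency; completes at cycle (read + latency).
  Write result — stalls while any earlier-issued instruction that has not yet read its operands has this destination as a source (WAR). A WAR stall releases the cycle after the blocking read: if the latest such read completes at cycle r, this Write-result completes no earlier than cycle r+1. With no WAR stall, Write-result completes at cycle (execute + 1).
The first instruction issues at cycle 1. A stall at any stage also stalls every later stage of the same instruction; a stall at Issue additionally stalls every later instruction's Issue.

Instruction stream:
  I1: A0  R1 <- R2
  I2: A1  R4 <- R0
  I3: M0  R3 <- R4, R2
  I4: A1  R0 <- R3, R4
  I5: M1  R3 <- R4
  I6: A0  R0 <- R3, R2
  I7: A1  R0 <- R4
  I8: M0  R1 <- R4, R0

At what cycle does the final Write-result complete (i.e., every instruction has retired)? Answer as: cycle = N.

cycle = 36

c1: I1→A0
c2: I1 RO, I2→A1
c3: I1 EX, I2 RO, I3→M0
c4: I1 WR R1
c5: I2 EX
c6: I2 WR R4
c7: I3 RO, I4→A1
c12: I3 EX
c13: I3 WR R3
c14: I4 RO, I5→M1
c15: I5 RO
c16: I4 EX
c17: I4 WR R0
c18: I6→A0
c20: I5 EX
c21: I5 WR R3
c22: I6 RO
c23: I6 EX
c24: I6 WR R0
c25: I7→A1
c26: I7 RO, I8→M0
c28: I7 EX
c29: I7 WR R0
c30: I8 RO
c35: I8 EX
c36: I8 WR R1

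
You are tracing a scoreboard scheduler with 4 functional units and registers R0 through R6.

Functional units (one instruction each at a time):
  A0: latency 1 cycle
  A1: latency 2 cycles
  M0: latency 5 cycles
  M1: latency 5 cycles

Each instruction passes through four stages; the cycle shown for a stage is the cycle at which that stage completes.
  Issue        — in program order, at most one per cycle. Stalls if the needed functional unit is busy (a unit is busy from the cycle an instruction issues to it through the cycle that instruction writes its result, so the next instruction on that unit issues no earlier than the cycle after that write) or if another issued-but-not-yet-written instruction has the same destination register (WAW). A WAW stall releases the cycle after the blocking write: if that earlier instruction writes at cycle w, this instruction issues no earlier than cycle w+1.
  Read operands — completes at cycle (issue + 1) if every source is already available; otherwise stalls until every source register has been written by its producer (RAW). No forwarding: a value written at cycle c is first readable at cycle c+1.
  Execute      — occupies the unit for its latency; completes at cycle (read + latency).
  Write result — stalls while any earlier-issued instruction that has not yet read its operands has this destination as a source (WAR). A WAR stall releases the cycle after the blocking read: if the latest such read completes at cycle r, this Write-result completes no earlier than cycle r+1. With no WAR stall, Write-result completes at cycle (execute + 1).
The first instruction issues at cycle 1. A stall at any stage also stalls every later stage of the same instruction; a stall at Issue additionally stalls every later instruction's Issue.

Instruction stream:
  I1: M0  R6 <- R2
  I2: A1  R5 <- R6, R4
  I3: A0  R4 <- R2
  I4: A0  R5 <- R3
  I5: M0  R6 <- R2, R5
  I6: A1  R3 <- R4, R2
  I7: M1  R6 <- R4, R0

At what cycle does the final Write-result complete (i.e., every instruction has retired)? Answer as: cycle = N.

cycle = 31

I1  is:1  ro:2  ex:7  wr:8
I2  is:2  ro:9  ex:11  wr:12  — RAW R6: wait I1 write@8
I3  is:3  ro:4  ex:5  wr:10  — WAR R4: wait I2 read@9
I4  is:13  ro:14  ex:15  wr:16  — WAW R5: wait I2 write@12
I5  is:14  ro:17  ex:22  wr:23  — RAW R5: wait I4 write@16
I6  is:15  ro:16  ex:18  wr:19
I7  is:24  ro:25  ex:30  wr:31  — WAW R6: wait I5 write@23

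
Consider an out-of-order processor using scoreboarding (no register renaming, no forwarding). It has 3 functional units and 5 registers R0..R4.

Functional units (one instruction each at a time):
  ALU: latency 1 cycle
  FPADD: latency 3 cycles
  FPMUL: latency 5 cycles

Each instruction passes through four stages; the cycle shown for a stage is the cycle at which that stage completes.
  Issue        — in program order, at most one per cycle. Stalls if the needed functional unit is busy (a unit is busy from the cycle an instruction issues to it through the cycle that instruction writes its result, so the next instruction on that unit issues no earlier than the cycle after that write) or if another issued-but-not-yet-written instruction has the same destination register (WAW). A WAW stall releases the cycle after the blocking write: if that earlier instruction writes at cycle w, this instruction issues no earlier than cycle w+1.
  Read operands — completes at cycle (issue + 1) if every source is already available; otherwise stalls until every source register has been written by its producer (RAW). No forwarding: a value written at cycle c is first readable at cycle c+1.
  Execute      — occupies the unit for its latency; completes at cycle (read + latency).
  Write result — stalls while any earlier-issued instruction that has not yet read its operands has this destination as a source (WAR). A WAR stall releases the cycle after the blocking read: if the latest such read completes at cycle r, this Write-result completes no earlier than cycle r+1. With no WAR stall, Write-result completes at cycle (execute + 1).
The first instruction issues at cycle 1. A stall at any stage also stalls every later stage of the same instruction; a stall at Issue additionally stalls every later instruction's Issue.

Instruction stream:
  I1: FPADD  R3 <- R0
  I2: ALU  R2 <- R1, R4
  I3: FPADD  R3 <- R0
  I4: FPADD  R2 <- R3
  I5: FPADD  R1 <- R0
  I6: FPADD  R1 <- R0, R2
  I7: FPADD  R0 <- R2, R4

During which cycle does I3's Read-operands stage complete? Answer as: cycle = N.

I1: IS=1 RO=2 EX=5 WR=6
I2: IS=2 RO=3 EX=4 WR=5
I3: IS=7 RO=8 EX=11 WR=12  [struct: FPADD busy until I1 writes@6]
I4: IS=13 RO=14 EX=17 WR=18  [struct: FPADD busy until I3 writes@12]
I5: IS=19 RO=20 EX=23 WR=24  [struct: FPADD busy until I4 writes@18]
I6: IS=25 RO=26 EX=29 WR=30  [struct: FPADD busy until I5 writes@24]
I7: IS=31 RO=32 EX=35 WR=36  [struct: FPADD busy until I6 writes@30]

cycle = 8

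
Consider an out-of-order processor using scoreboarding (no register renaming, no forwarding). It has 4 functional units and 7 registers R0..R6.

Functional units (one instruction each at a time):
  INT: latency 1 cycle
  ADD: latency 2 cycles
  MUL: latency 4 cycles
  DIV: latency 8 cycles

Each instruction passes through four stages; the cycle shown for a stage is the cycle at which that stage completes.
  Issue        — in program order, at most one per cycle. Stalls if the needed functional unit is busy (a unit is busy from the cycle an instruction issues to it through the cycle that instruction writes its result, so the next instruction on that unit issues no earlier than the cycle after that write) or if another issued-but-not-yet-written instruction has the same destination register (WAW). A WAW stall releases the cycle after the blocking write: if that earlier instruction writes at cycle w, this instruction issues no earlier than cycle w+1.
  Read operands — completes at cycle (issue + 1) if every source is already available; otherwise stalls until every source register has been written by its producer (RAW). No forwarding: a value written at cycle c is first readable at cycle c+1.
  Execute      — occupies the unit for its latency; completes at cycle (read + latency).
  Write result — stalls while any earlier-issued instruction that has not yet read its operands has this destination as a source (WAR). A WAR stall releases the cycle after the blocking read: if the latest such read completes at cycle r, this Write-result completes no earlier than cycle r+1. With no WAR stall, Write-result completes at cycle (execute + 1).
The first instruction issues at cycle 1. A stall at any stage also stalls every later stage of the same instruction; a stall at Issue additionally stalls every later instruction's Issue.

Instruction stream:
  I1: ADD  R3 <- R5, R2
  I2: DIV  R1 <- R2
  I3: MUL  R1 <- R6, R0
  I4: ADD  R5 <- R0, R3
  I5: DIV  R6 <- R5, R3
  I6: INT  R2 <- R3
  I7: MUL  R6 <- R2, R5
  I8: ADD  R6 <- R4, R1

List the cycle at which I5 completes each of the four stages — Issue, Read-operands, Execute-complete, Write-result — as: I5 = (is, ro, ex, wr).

t=1  I1→ADD
t=2  I1 RO, I2→DIV
t=3  I2 RO
t=4  I1 EX
t=5  I1 WR R3
t=11  I2 EX
t=12  I2 WR R1
t=13  I3→MUL
t=14  I3 RO, I4→ADD
t=15  I4 RO, I5→DIV
t=16  I6→INT
t=17  I4 EX, I6 RO
t=18  I3 EX, I4 WR R5, I6 EX
t=19  I3 WR R1, I5 RO, I6 WR R2
t=27  I5 EX
t=28  I5 WR R6
t=29  I7→MUL
t=30  I7 RO
t=34  I7 EX
t=35  I7 WR R6
t=36  I8→ADD
t=37  I8 RO
t=39  I8 EX
t=40  I8 WR R6

I5 = (15, 19, 27, 28)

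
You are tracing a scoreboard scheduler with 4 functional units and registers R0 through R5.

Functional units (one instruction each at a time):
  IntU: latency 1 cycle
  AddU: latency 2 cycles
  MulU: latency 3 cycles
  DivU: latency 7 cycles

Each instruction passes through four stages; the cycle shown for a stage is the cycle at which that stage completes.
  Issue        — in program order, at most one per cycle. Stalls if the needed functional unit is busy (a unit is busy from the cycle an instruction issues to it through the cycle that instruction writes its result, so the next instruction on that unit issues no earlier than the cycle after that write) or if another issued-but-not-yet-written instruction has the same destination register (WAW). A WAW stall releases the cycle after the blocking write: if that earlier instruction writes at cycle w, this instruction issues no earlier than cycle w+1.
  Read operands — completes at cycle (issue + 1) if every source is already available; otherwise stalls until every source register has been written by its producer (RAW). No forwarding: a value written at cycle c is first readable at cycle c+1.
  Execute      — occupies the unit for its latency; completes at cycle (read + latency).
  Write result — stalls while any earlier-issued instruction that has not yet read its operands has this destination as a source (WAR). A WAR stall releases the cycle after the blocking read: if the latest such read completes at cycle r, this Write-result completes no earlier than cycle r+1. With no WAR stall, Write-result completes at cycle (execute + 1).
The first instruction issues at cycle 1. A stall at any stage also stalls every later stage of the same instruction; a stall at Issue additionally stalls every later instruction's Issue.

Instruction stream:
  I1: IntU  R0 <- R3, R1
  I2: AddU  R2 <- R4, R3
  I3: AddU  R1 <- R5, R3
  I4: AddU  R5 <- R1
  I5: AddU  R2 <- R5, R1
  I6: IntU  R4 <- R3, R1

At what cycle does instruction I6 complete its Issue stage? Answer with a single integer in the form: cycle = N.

  I1 | 1 | 2 | 3 | 4
  I2 | 2 | 3 | 5 | 6
  I3 | 7 | 8 | 10 | 11   struct: AddU busy until I2 writes@6
  I4 | 12 | 13 | 15 | 16   struct: AddU busy until I3 writes@11
  I5 | 17 | 18 | 20 | 21   struct: AddU busy until I4 writes@16
  I6 | 18 | 19 | 20 | 21

cycle = 18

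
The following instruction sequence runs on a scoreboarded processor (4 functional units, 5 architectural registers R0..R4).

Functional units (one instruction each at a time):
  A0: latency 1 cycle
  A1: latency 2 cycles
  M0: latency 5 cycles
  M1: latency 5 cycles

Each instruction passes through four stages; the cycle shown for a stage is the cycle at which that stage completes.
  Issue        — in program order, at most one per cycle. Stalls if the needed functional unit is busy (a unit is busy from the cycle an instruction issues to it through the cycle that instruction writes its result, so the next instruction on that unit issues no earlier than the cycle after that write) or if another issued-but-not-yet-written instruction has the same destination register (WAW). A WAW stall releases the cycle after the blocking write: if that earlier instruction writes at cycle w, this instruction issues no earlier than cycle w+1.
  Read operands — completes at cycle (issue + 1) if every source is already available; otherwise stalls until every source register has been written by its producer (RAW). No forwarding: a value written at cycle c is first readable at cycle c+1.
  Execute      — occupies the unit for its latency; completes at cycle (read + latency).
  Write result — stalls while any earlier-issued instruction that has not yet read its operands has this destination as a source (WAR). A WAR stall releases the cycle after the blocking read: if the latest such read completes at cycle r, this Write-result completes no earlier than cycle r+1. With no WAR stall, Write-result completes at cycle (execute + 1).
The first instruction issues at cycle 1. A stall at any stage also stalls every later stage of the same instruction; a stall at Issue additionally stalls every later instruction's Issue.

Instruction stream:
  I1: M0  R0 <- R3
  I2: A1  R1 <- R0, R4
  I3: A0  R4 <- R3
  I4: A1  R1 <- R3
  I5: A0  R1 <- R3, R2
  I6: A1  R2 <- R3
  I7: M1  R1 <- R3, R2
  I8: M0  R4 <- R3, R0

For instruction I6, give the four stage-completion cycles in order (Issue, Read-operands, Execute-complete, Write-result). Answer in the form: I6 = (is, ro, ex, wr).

  I1 | 1 | 2 | 7 | 8
  I2 | 2 | 9 | 11 | 12   RAW R0: wait I1 write@8
  I3 | 3 | 4 | 5 | 10   WAR R4: wait I2 read@9
  I4 | 13 | 14 | 16 | 17   struct: A1 busy until I2 writes@12
  I5 | 18 | 19 | 20 | 21   WAW R1: wait I4 write@17
  I6 | 19 | 20 | 22 | 23
  I7 | 22 | 24 | 29 | 30   WAW R1: wait I5 write@21 · RAW R2: wait I6 write@23
  I8 | 23 | 24 | 29 | 30

I6 = (19, 20, 22, 23)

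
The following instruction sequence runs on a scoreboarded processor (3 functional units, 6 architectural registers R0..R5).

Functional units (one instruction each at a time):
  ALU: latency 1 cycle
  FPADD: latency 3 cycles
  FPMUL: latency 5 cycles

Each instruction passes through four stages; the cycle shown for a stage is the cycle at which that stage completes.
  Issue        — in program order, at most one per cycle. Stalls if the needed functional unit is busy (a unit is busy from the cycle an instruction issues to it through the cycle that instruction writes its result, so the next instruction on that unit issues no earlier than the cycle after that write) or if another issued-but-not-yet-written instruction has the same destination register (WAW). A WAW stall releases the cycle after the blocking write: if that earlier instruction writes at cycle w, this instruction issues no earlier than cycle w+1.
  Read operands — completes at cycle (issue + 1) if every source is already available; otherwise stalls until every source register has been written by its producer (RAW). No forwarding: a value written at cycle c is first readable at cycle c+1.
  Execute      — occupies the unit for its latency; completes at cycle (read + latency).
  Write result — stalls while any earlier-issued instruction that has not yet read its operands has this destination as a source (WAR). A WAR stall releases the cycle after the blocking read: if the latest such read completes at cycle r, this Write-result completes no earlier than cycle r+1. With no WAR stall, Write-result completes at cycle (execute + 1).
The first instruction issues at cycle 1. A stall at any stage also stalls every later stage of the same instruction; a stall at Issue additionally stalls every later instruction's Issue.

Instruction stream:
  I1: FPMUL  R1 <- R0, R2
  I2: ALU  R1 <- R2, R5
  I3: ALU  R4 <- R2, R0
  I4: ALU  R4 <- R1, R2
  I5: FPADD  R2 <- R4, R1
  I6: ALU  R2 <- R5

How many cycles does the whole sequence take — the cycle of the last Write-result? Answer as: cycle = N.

I1  is:1  ro:2  ex:7  wr:8
I2  is:9  ro:10  ex:11  wr:12  — WAW R1: wait I1 write@8
I3  is:13  ro:14  ex:15  wr:16  — struct: ALU busy until I2 writes@12
I4  is:17  ro:18  ex:19  wr:20  — struct: ALU busy until I3 writes@16
I5  is:18  ro:21  ex:24  wr:25  — RAW R4: wait I4 write@20
I6  is:26  ro:27  ex:28  wr:29  — WAW R2: wait I5 write@25

cycle = 29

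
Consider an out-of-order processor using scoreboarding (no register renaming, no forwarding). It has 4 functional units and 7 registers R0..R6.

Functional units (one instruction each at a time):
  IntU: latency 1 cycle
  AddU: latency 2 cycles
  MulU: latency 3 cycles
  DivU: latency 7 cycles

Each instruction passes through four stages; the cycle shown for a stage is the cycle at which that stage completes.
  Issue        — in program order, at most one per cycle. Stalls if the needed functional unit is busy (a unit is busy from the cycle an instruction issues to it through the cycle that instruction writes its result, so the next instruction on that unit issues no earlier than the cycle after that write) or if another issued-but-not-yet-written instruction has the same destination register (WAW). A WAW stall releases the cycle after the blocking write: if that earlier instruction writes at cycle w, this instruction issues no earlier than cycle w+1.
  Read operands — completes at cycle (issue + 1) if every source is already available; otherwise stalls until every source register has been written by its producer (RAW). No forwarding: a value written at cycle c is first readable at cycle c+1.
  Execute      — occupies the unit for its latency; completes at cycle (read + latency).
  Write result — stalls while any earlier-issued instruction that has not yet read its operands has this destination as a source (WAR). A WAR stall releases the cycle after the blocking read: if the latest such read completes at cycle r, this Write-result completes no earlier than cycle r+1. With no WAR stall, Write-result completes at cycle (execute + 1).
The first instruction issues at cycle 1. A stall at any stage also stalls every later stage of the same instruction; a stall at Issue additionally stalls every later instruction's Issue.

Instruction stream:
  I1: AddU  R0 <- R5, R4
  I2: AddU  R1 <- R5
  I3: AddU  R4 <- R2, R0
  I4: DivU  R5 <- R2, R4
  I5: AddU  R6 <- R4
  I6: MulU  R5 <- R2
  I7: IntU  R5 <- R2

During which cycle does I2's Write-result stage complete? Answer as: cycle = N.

cycle = 10

I1  is:1  ro:2  ex:4  wr:5
I2  is:6  ro:7  ex:9  wr:10  — struct: AddU busy until I1 writes@5
I3  is:11  ro:12  ex:14  wr:15  — struct: AddU busy until I2 writes@10
I4  is:12  ro:16  ex:23  wr:24  — RAW R4: wait I3 write@15
I5  is:16  ro:17  ex:19  wr:20  — struct: AddU busy until I3 writes@15
I6  is:25  ro:26  ex:29  wr:30  — WAW R5: wait I4 write@24
I7  is:31  ro:32  ex:33  wr:34  — WAW R5: wait I6 write@30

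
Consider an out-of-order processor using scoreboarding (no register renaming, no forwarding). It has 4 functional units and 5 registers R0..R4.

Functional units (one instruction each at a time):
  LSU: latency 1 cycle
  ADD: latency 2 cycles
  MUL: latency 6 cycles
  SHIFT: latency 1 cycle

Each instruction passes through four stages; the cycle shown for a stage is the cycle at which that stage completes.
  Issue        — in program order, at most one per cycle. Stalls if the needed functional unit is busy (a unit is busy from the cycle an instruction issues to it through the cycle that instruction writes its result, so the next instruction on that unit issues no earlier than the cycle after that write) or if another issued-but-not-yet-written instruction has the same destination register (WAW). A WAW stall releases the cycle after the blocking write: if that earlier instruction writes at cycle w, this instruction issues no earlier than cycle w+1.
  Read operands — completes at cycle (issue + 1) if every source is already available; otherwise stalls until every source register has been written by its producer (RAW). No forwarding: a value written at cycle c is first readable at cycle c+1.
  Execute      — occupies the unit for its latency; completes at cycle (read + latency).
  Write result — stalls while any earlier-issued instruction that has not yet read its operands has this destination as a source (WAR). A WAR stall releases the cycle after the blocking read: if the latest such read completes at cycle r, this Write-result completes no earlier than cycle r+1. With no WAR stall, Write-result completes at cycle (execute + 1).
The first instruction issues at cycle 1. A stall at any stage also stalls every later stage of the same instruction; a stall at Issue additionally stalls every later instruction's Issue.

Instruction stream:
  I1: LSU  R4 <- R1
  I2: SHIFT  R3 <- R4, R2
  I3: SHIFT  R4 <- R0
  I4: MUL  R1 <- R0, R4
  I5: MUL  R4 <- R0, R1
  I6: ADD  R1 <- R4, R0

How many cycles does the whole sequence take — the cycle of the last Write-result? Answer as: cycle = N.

cycle = 32

1) issue 1, read 2, done 3, write 4
2) issue 2, read 5, done 6, write 7  <RAW R4: wait I1 write@4>
3) issue 8, read 9, done 10, write 11  <struct: SHIFT busy until I2 writes@7>
4) issue 9, read 12, done 18, write 19  <RAW R4: wait I3 write@11>
5) issue 20, read 21, done 27, write 28  <struct: MUL busy until I4 writes@19>
6) issue 21, read 29, done 31, write 32  <RAW R4: wait I5 write@28>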